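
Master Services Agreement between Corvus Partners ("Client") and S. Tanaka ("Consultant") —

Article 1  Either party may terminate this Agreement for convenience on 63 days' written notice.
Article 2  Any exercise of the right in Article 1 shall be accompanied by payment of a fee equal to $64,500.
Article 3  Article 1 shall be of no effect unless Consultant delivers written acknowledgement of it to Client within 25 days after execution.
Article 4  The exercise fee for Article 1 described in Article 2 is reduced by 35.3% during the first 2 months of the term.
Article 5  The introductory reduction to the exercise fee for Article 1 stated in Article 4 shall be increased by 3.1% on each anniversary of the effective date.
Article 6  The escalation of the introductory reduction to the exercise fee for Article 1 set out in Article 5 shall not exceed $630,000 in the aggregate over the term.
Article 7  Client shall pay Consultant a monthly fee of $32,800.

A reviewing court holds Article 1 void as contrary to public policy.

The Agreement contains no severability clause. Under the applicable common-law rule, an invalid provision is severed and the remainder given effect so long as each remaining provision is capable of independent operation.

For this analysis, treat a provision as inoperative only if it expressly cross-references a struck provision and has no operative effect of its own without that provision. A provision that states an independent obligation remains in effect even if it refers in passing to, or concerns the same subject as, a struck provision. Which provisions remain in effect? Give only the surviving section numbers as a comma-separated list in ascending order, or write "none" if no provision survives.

Article 1 is struck. Article 2 merely fixes the exercise fee for Article 1; with Article 1 gone it has nothing to operate on and falls away. The only function of Article 3 is the acknowledgement condition for Article 1, so it cannot stand once Article 1 is removed. Article 4 has no operative effect of its own apart from Article 2 and is therefore inoperative. The whole of Article 5 is the escalation of the introductory reduction to the exercise fee for Article 1, defined by reference to Article 4, so Article 5 cannot stand once Article 4 is removed. The whole of Article 6 is the aggregate cap on the escalation of the introductory reduction to the exercise fee for Article 1, defined by reference to Article 5, so Article 6 cannot stand once Article 5 is removed. With no severability clause, the stated default rule severs what cannot stand and enforces each remaining provision that can operate on its own. Only Article 7 remains in effect.

7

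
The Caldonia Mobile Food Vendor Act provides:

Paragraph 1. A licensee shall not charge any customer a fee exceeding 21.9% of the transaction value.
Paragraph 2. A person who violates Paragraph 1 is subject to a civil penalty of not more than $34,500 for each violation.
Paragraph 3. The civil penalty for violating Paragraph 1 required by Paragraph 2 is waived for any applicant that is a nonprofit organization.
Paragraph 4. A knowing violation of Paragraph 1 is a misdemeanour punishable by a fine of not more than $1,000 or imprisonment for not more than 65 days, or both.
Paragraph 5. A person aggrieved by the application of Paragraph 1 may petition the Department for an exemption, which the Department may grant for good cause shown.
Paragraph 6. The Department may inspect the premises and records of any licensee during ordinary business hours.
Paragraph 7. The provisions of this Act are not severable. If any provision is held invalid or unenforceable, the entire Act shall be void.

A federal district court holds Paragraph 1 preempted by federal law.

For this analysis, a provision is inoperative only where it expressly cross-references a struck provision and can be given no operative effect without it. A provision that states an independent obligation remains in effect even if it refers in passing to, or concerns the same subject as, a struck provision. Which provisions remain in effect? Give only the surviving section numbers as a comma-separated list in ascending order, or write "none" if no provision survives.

none

Paragraph 1 is struck. Paragraph 2 has no operative effect of its own apart from Paragraph 1 and is therefore inoperative. The only function of Paragraph 4 is the criminal penalty for violating Paragraph 1, so it cannot stand once Paragraph 1 is removed. Paragraph 5 operates only by reference to Paragraph 1, so it falls with Paragraph 1. Paragraph 3 has no operative effect of its own apart from Paragraph 2 and is therefore inoperative. Paragraph 7 provides that the Act is not severable, so the invalidity of any one provision voids the entire Act. No provision of the Act survives.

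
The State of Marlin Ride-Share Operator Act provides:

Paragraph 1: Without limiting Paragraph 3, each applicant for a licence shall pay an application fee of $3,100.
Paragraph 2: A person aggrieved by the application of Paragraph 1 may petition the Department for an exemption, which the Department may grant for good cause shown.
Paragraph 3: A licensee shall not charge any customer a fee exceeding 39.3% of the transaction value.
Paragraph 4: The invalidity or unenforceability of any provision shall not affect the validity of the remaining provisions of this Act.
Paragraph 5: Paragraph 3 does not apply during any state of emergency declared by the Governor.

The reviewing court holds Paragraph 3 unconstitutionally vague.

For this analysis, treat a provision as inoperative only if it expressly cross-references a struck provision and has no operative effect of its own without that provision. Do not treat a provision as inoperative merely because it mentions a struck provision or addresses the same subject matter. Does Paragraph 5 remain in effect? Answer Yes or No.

No

Paragraph 3 is struck. Paragraph 5 has no operative effect of its own apart from Paragraph 3 and is therefore inoperative. Paragraph 1 mentions Paragraph 3 but its own obligation stands independently of Paragraph 3, so Paragraph 1 is not affected. Paragraph 4 is a severability clause and preserves every provision that can still be given independent effect. The provisions still in force are Paragraph 1, Paragraph 2, and Paragraph 4. Paragraph 5 is among the inoperative provisions, so the answer is no.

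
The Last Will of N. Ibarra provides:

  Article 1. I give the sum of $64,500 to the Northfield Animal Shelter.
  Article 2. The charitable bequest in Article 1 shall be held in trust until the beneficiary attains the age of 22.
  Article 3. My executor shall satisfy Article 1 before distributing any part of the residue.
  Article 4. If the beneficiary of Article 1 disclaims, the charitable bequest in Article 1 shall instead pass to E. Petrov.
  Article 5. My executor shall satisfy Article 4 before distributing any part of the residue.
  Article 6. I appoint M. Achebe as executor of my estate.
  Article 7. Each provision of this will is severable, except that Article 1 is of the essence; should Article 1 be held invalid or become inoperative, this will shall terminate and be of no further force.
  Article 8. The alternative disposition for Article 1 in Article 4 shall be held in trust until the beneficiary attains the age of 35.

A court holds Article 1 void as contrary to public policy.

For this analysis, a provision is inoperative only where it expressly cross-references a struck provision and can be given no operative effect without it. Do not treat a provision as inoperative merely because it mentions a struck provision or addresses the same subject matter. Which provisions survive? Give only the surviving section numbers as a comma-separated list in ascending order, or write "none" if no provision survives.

Article 1 is struck. Article 2 operates only by reference to Article 1, so it falls with Article 1. The only function of Article 3 is the priority direction for Article 1, so it cannot stand once Article 1 is removed. The only function of Article 4 is the alternative disposition for Article 1, so it cannot stand once Article 1 is removed. Article 5 operates only by reference to Article 4, so it falls with Article 4. Article 8 operates only by reference to Article 4, so it falls with Article 4. Article 7 makes Article 1 an essential term, and Article 1 is the provision held invalid; under Article 7, the entire will is therefore void. No provision of the will survives.

none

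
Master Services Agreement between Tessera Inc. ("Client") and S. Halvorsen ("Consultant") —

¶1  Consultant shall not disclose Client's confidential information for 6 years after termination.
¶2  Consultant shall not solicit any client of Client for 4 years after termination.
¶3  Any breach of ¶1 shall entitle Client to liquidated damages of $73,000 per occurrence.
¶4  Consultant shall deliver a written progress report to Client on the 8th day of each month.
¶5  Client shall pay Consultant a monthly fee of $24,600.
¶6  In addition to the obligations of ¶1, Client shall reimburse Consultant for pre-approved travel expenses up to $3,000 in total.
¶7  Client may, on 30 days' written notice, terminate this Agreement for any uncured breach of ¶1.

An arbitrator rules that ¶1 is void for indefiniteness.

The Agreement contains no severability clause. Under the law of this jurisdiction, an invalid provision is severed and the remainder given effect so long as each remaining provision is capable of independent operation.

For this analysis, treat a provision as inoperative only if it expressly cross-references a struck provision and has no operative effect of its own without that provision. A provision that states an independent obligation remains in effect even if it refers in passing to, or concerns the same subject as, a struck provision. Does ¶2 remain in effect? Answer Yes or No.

Yes

¶1 is struck. ¶3 operates only by reference to ¶1, so it falls with ¶1. ¶7 has no operative effect of its own apart from ¶1 and is therefore inoperative. Although ¶6 refers to ¶1, its operative terms do not depend on ¶1, so it remains in effect. Under the stated default rule, only provisions that cannot operate independently fall away; the rest are enforced. That leaves ¶2, ¶4, ¶5, and ¶6 in effect. ¶2 is among the surviving provisions, so the answer is yes.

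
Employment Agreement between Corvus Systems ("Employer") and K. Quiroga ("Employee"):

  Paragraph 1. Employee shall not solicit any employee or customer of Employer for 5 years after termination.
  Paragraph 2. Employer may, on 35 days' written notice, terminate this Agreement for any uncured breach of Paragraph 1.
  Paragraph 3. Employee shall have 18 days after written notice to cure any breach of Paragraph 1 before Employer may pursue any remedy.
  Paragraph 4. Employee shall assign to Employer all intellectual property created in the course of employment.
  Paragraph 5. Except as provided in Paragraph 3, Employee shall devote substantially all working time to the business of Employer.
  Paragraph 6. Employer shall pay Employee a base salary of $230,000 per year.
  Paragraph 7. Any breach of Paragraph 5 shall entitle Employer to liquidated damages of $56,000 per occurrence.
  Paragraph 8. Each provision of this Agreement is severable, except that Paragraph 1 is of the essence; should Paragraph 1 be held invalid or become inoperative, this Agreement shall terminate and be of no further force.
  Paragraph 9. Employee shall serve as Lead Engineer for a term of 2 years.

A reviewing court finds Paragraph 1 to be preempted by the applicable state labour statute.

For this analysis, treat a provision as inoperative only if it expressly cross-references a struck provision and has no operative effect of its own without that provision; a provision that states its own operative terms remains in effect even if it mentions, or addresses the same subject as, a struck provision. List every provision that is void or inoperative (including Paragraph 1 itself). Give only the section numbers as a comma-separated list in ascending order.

Paragraph 1 is struck. Paragraph 2 has no operative effect of its own apart from Paragraph 1 and is therefore inoperative. Paragraph 3 operates only by reference to Paragraph 1, so it falls with Paragraph 1. Paragraph 8 makes Paragraph 1 an essential term, and Paragraph 1 is the provision held invalid; under Paragraph 8, the entire Agreement is therefore void. No provision of the Agreement survives.

1, 2, 3, 4, 5, 6, 7, 8, 9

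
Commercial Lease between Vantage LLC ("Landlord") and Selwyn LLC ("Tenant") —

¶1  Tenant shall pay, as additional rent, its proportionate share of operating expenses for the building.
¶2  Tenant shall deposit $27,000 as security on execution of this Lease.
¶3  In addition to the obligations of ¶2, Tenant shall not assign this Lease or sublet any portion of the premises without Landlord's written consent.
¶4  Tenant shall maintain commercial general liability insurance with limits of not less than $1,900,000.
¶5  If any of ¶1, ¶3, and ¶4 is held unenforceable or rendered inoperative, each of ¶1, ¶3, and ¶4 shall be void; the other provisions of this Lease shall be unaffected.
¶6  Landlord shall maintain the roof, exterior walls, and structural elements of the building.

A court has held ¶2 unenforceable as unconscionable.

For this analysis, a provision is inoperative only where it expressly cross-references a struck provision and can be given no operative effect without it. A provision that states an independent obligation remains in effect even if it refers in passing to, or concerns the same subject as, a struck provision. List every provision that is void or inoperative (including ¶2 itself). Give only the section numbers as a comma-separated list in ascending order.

2

¶2 is struck. ¶3 mentions ¶2 but its own obligation stands independently of ¶2, so ¶3 is not affected. Nothing else in the Lease is defined by reference to ¶2. ¶5 ties ¶1, ¶3, and ¶4 together, but none of those is affected here; the remaining provisions continue in force under ¶5. That leaves ¶1, ¶3, ¶4, ¶5, and ¶6 in effect.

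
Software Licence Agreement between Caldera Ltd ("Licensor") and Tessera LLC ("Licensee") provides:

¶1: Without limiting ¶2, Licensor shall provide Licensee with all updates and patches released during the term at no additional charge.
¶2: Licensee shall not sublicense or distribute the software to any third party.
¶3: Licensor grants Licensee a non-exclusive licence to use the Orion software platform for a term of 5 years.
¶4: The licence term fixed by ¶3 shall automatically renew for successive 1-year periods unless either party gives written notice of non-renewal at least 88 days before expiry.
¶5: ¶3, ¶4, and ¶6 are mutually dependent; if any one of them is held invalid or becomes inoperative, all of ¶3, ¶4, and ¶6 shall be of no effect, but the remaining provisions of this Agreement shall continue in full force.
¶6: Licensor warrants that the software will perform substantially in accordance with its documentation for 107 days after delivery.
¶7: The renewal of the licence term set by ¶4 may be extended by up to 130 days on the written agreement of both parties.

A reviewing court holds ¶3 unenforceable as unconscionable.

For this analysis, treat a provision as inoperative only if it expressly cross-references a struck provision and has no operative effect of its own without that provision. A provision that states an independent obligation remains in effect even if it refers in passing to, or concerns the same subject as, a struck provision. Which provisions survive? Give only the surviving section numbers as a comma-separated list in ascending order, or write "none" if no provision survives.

1, 2, 5

¶3 is struck. ¶4 does nothing except set the renewal of the licence term by reference to ¶3; with ¶3 gone it has no independent effect and is inoperative. The whole of ¶7 is the extension of the renewal of the licence term, defined by reference to ¶4, so ¶7 cannot stand once ¶4 is removed. ¶5 declares ¶3, ¶4, and ¶6 mutually dependent; since one of them has fallen, all of them are of no effect. That brings down ¶6 as well. The remainder continues in force under ¶5. The provisions still in force are ¶1, ¶2, and ¶5.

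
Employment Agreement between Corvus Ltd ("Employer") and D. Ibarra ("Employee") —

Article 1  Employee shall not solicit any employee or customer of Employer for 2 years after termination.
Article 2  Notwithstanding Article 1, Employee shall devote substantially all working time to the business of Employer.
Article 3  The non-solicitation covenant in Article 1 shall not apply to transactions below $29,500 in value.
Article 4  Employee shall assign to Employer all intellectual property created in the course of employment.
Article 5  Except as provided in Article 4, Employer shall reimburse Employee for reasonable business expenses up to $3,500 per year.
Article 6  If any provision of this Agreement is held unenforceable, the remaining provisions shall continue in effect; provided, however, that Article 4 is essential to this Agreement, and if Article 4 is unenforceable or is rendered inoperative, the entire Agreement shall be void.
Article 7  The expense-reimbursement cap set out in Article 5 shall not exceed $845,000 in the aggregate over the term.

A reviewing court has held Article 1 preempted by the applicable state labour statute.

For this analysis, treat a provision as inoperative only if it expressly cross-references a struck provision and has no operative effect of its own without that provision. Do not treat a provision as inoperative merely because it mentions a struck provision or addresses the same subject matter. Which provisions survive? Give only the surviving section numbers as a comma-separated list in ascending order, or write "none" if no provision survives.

2, 4, 5, 6, 7

Article 1 is struck. Article 3 does nothing except set the carve-out from the non-solicitation covenant by reference to Article 1; with Article 1 gone it has no independent effect and is inoperative. Although Article 2 refers to Article 1, its operative terms do not depend on Article 1, so it remains in effect. Article 6 makes Article 4 an essential term, but Article 4 is unaffected, so the severability proviso in Article 6 preserves the remaining provisions. Article 2, Article 4, Article 5, Article 6, and Article 7 remain in effect.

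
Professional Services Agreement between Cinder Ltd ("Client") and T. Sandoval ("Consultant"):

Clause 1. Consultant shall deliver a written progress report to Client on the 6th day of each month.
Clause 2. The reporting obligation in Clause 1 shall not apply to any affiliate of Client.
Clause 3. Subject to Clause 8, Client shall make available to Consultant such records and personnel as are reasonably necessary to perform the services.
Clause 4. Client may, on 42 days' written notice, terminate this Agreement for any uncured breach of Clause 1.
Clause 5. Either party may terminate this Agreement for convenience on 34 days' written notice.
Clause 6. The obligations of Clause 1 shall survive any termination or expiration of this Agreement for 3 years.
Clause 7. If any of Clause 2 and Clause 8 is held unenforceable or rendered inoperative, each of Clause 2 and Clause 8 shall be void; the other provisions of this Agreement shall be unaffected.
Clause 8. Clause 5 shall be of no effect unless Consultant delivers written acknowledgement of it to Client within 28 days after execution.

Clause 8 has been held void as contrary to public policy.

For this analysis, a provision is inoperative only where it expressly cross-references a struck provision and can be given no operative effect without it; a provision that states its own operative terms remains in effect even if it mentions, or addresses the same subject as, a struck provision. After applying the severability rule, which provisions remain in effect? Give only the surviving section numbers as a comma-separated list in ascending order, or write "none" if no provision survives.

1, 3, 4, 5, 6, 7

Clause 8 is struck. Although Clause 3 refers to Clause 8, its operative terms do not depend on Clause 8, so it remains in effect. No other provision's operative terms depend on Clause 8. Clause 7 declares Clause 2 and Clause 8 mutually dependent; since one of them has fallen, all of them are of no effect. That brings down Clause 2 as well. The remainder continues in force under Clause 7. The provisions still in force are Clause 1, Clause 3, Clause 4, Clause 5, Clause 6, and Clause 7.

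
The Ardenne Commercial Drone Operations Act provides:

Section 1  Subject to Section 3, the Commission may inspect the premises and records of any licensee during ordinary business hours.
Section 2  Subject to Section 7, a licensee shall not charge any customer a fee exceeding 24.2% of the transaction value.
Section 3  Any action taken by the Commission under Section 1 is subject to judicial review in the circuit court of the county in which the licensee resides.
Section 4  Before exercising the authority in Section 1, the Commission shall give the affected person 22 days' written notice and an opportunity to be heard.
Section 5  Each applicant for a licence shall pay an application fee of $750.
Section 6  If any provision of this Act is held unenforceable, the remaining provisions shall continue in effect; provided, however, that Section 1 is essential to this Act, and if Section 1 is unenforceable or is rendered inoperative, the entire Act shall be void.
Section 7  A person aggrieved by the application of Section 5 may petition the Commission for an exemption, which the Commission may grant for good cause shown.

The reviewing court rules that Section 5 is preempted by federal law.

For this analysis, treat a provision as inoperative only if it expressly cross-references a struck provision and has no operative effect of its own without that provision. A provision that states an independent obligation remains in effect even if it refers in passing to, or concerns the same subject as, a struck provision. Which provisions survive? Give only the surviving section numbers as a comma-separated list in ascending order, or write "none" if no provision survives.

Section 5 is struck. The only function of Section 7 is the exemption procedure for Section 5, so it cannot stand once Section 5 is removed. Although Section 2 refers to Section 7, its operative terms do not depend on Section 7, so it remains in effect. Section 6 makes Section 1 an essential term, but Section 1 is unaffected, so the severability proviso in Section 6 preserves the remaining provisions. The provisions still in force are Section 1, Section 2, Section 3, Section 4, and Section 6.

1, 2, 3, 4, 6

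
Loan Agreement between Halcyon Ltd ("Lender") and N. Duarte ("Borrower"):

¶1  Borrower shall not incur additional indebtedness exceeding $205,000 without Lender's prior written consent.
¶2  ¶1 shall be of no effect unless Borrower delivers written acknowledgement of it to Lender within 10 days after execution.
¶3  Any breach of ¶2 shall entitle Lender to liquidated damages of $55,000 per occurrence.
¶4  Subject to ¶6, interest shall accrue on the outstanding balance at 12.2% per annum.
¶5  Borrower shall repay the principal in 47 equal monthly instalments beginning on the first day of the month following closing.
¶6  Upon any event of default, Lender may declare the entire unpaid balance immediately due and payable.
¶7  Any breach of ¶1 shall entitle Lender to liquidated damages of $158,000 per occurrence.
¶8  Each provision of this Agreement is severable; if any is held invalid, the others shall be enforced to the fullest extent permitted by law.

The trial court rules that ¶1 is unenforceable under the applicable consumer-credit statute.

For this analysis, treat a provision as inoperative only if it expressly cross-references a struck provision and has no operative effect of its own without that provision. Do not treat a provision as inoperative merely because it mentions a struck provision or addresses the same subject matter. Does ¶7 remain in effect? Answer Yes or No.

¶1 is struck. ¶2 merely fixes the acknowledgement condition for ¶1; with ¶1 gone it has nothing to operate on and falls away. The whole of ¶7 is the liquidated-damages amount, defined by reference to ¶1, so ¶7 cannot stand once ¶1 is removed. ¶3 does nothing except set the liquidated-damages amount by reference to ¶2; with ¶2 gone it has no independent effect and is inoperative. Under the severability clause in ¶8, the remaining provisions continue in force. That leaves ¶4, ¶5, ¶6, and ¶8 in effect. ¶7 is among the inoperative provisions, so the answer is no.

No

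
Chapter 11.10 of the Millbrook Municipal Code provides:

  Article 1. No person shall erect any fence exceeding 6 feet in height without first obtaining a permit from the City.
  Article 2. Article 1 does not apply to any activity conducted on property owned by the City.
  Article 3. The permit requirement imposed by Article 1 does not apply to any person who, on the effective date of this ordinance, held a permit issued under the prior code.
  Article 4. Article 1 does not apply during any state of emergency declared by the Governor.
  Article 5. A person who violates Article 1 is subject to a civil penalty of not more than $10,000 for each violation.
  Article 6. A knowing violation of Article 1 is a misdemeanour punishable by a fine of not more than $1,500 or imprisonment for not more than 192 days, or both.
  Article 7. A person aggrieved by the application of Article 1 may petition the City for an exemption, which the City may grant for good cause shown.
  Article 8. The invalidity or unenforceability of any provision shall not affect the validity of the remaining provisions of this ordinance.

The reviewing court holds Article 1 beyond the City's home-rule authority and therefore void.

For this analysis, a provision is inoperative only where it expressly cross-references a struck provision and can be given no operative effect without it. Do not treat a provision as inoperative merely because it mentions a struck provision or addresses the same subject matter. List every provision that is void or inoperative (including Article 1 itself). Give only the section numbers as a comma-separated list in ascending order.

Article 1 is struck. Article 2 operates only by reference to Article 1, so it falls with Article 1. The only function of Article 3 is the grandfather exemption from Article 1, so it cannot stand once Article 1 is removed. Article 4 merely fixes the emergency suspension of Article 1; with Article 1 gone it has nothing to operate on and falls away. Article 5 merely fixes the civil penalty for violating Article 1; with Article 1 gone it has nothing to operate on and falls away. The only function of Article 6 is the criminal penalty for violating Article 1, so it cannot stand once Article 1 is removed. Article 7 operates only by reference to Article 1, so it falls with Article 1. Article 8 is a severability clause and preserves every provision that can still be given independent effect. Only Article 8 remains in effect.

1, 2, 3, 4, 5, 6, 7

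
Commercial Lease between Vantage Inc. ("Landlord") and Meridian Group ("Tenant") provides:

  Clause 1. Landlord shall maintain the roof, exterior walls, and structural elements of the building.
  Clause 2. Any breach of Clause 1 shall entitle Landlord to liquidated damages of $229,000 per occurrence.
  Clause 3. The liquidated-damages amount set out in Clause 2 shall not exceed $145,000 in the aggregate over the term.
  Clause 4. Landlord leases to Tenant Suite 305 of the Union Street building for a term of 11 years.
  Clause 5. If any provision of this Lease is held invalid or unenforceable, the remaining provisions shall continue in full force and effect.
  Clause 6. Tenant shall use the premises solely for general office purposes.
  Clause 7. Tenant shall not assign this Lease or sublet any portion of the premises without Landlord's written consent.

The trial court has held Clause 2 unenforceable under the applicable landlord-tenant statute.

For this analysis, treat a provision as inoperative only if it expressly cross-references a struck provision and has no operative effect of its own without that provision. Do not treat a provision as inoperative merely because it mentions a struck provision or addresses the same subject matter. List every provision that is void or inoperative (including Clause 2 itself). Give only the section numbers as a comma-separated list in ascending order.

Clause 2 is struck. Clause 3 has no operative effect of its own apart from Clause 2 and is therefore inoperative. Under the severability clause in Clause 5, the remaining provisions continue in force. That leaves Clause 1, Clause 4, Clause 5, Clause 6, and Clause 7 in effect.

2, 3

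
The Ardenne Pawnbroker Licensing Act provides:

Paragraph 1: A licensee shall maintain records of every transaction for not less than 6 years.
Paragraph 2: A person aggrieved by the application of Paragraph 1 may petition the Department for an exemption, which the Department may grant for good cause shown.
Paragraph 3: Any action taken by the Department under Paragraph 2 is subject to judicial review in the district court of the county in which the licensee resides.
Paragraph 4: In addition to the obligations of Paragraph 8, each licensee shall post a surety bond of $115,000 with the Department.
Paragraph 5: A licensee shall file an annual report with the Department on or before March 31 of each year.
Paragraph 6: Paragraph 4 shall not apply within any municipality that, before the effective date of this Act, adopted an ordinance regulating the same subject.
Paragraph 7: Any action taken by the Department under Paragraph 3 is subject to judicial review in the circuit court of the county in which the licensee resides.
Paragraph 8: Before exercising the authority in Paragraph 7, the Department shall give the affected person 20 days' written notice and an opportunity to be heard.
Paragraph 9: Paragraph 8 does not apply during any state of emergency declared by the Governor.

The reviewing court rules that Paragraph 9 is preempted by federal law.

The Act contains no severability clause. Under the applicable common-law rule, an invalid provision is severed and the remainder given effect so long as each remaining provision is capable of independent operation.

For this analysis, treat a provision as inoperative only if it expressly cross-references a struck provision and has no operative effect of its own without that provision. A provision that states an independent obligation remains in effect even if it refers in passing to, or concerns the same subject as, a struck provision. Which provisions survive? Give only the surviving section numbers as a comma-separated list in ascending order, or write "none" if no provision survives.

1, 2, 3, 4, 5, 6, 7, 8

Paragraph 9 is struck. No other provision's operative terms depend on Paragraph 9. Under the stated default rule, only provisions that cannot operate independently fall away; the rest are enforced. Paragraph 1, Paragraph 2, Paragraph 3, Paragraph 4, Paragraph 5, Paragraph 6, Paragraph 7, and Paragraph 8 remain in effect.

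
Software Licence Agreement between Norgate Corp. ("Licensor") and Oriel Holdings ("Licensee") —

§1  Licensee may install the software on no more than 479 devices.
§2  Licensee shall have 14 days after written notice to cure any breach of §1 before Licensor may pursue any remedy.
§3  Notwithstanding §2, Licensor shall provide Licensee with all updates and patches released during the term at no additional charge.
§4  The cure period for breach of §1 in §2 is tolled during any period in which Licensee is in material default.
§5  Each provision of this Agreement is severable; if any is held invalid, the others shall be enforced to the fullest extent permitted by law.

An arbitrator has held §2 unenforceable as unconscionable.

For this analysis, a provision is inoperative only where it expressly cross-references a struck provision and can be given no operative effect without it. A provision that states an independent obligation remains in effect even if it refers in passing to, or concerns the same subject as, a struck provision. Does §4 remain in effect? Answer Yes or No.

§2 is struck. §4 has no operative effect of its own apart from §2 and is therefore inoperative. Although §3 refers to §2, its operative terms do not depend on §2, so it remains in effect. §5 is a severability clause and preserves every provision that can still be given independent effect. §1, §3, and §5 remain in effect. §4 is among the inoperative provisions, so the answer is no.

No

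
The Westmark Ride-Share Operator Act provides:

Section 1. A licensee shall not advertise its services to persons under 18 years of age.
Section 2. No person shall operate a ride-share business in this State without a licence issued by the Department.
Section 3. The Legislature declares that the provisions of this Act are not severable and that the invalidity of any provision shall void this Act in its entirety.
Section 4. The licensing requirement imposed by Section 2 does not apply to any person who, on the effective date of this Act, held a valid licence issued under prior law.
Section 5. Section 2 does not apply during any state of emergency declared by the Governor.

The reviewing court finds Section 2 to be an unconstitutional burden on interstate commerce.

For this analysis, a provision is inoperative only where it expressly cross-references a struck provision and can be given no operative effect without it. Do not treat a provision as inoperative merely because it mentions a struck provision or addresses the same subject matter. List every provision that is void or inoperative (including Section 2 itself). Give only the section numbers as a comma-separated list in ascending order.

1, 2, 3, 4, 5

Section 2 is struck. Section 4 has no operative effect of its own apart from Section 2 and is therefore inoperative. Section 5 merely fixes the emergency suspension of Section 2; with Section 2 gone it has nothing to operate on and falls away. Section 3 provides that the Act is not severable, so the invalidity of any one provision voids the entire Act. No provision of the Act survives.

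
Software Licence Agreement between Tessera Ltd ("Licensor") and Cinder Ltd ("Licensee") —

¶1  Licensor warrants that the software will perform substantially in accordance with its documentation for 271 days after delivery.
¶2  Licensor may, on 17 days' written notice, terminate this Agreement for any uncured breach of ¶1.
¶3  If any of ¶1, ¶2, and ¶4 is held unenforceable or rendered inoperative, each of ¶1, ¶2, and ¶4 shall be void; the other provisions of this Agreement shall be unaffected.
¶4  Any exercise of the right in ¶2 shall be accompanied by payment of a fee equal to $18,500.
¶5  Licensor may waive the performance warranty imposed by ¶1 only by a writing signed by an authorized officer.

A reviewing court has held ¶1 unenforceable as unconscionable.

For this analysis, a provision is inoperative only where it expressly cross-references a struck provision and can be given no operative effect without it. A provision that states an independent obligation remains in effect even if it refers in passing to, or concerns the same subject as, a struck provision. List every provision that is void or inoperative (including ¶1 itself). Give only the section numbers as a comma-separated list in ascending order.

1, 2, 4, 5

¶1 is struck. ¶2 has no operative effect of its own apart from ¶1 and is therefore inoperative. ¶5 has no operative effect of its own apart from ¶1 and is therefore inoperative. ¶4 merely fixes the exercise fee for ¶2; with ¶2 gone it has nothing to operate on and falls away. ¶3 declares ¶1, ¶2, and ¶4 mutually dependent; since one of them has fallen, all of them are of no effect. The remainder continues in force under ¶3. Only ¶3 remains in effect.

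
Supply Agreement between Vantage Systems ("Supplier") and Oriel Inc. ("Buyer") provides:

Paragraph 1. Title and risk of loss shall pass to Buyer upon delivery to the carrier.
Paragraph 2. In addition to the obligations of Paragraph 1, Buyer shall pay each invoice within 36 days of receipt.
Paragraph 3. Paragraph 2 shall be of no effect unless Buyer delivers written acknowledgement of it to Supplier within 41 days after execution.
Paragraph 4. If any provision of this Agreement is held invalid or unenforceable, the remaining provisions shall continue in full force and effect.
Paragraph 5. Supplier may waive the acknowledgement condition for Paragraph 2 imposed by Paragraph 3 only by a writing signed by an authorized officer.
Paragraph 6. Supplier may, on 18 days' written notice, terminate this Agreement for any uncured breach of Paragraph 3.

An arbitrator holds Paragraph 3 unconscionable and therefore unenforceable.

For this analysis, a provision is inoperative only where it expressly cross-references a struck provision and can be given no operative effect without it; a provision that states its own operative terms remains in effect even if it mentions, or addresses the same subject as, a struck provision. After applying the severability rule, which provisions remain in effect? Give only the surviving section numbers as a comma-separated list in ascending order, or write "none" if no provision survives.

1, 2, 4

Paragraph 3 is struck. Paragraph 5 has no operative effect of its own apart from Paragraph 3 and is therefore inoperative. Paragraph 6 has no operative effect of its own apart from Paragraph 3 and is therefore inoperative. Under the severability clause in Paragraph 4, the remaining provisions continue in force. The provisions still in force are Paragraph 1, Paragraph 2, and Paragraph 4.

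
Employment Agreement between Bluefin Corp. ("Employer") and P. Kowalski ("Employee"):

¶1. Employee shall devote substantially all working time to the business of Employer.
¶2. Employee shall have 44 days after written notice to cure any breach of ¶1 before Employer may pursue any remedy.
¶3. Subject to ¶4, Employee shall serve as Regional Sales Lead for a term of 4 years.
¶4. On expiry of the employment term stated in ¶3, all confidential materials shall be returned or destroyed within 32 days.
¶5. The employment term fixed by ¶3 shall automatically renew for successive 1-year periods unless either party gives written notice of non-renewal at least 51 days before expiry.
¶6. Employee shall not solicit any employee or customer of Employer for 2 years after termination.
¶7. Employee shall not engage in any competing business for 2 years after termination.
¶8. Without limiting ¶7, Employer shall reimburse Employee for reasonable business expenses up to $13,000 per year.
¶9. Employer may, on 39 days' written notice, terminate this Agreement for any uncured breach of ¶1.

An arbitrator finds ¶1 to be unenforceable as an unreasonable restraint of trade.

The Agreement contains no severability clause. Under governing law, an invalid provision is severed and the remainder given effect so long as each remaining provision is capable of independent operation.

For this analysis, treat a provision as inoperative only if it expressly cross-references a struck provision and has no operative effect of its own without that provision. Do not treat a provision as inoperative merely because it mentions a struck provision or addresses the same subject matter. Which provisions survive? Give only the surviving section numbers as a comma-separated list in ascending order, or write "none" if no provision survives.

3, 4, 5, 6, 7, 8

¶1 is struck. ¶2 operates only by reference to ¶1, so it falls with ¶1. ¶9 has no operative effect of its own apart from ¶1 and is therefore inoperative. Under the stated default rule, only provisions that cannot operate independently fall away; the rest are enforced. ¶3, ¶4, ¶5, ¶6, ¶7, and ¶8 remain in effect.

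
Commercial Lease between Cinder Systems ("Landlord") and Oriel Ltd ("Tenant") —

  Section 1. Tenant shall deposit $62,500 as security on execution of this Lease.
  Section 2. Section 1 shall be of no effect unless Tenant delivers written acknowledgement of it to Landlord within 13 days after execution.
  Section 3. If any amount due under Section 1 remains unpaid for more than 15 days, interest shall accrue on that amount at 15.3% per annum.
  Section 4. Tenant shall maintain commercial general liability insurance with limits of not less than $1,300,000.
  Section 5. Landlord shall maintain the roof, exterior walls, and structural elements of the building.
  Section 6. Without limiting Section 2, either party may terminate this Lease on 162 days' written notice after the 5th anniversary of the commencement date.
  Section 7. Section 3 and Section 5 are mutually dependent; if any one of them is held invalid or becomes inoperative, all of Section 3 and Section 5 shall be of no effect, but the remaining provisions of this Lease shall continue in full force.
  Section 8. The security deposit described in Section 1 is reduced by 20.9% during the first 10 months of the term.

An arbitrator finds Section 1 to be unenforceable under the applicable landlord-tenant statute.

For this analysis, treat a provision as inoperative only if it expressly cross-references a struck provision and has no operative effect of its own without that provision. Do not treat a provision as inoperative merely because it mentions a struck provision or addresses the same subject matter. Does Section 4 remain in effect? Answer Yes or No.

Section 1 is struck. Section 2 operates only by reference to Section 1, so it falls with Section 1. The whole of Section 3 is the default interest on the security deposit, defined by reference to Section 1, so Section 3 cannot stand once Section 1 is removed. Section 8 has no operative effect of its own apart from Section 1 and is therefore inoperative. Although Section 6 refers to Section 2, its operative terms do not depend on Section 2, so it remains in effect. Section 7 declares Section 3 and Section 5 mutually dependent; since one of them has fallen, all of them are of no effect. That brings down Section 5 as well. The remainder continues in force under Section 7. That leaves Section 4, Section 6, and Section 7 in effect. Section 4 is among the surviving provisions, so the answer is yes.

Yes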